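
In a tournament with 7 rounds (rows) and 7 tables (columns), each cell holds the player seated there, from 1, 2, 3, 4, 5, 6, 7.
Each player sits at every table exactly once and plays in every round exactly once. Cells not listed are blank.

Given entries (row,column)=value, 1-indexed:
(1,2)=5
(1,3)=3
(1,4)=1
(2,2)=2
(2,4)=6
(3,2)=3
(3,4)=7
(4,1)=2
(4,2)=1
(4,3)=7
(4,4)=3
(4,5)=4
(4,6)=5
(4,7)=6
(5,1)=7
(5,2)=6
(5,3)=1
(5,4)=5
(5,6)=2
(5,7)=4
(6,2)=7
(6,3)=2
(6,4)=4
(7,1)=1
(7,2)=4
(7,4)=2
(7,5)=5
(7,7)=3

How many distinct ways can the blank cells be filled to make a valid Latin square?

12

Round 1, table 1: eliminating its round and table leaves {4, 6}.
Round 1, table 5: eliminating its round and table leaves {2, 6, 7}.
Round 1, table 6: eliminating its round and table leaves {4, 6, 7}.
Round 1, table 7: eliminating its round and table leaves {2, 7}.
Round 2, table 1: eliminating its round and table leaves {3, 4, 5}.
Round 2, table 3: eliminating its round and table leaves {4, 5}.
Round 2, table 5: eliminating its round and table leaves {1, 3, 7}.
Round 2, table 6: eliminating its round and table leaves {1, 3, 4, 7}.
Round 2, table 7: eliminating its round and table leaves {1, 5, 7}.
Round 3, table 1: eliminating its round and table leaves {4, 5, 6}.
Round 3, table 3: eliminating its round and table leaves {4, 5, 6}.
Round 3, table 5: eliminating its round and table leaves {1, 2, 6}.
Round 3, table 6: eliminating its round and table leaves {1, 4, 6}.
Round 3, table 7: eliminating its round and table leaves {1, 2, 5}.
Round 5, table 5: eliminating its round and table leaves {3}.
Round 6, table 1: eliminating its round and table leaves {3, 5, 6}.
Round 6, table 5: eliminating its round and table leaves {1, 3, 6}.
Round 6, table 6: eliminating its round and table leaves {1, 3, 6}.
Round 6, table 7: eliminating its round and table leaves {1, 5}.
Round 7, table 3: eliminating its round and table leaves {6}.
Round 7, table 6: eliminating its round and table leaves {6, 7}.
Enumerating the assignments across these blanks that avoid any round or table repeat gives 12 completions.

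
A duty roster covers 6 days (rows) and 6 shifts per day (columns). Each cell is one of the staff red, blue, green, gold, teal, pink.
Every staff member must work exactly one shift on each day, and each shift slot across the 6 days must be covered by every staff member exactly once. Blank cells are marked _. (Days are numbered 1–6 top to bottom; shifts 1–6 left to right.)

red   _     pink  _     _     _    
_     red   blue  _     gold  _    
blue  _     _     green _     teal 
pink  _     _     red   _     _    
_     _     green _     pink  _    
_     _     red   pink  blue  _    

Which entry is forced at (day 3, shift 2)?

pink

Day 2, shift 4: day 2 has {red, blue, gold} and shift 4 has {red, green, pink}, leaving only teal.
Day 2, shift 1: day 2 has {red, blue, gold, teal} and shift 1 has {red, blue, pink}, leaving only green.
Day 2, shift 6: day 2 has {red, blue, green, gold, teal} and shift 6 has {teal}, leaving only pink.
Day 3, shift 3: day 3 has {blue, green, teal} and shift 3 has {red, blue, green, pink}, leaving only gold.
Day 3 already has {blue, green, gold, teal} and shift 2 already has {red}, so day 3, shift 2 must be pink.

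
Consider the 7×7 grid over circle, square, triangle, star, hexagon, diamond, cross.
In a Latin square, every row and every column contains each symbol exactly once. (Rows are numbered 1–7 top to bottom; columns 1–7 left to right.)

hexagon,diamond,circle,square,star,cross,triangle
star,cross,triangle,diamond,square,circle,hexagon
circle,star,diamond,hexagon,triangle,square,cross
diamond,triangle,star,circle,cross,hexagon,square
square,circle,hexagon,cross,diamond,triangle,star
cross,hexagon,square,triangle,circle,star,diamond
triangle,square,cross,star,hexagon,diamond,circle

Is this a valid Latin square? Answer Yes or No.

Each row is a permutation of the 7 symbols, and so is each column.

Yes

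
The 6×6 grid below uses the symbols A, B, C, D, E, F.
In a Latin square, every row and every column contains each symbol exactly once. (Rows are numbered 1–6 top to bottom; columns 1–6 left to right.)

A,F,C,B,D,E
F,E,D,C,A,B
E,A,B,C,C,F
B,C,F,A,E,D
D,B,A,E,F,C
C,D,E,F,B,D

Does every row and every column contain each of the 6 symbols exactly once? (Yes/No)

No

Row 6 contains D twice (at columns 2 and 6); row 3 is also not a permutation.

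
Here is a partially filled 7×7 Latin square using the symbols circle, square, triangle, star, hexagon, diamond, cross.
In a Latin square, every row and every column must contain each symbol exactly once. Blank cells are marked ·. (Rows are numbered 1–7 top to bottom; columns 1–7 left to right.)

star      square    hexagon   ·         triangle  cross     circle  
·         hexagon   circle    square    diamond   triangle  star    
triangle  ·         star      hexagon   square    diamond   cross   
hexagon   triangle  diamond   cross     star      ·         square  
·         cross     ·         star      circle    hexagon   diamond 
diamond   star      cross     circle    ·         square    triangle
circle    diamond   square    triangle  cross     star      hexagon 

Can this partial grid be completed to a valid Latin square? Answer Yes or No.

No row or column among the givens repeats a symbol, and propagating forced cells runs into no contradiction.
One valid completion exists (for instance, star square hexagon diamond triangle cross circle / cross hexagon circle square diamond triangle star / triangle circle star hexagon square diamond cross / hexagon triangle diamond cross star circle square / square cross triangle star circle hexagon diamond / diamond star cross circle hexagon square triangle / circle diamond square triangle cross star hexagon).

Yes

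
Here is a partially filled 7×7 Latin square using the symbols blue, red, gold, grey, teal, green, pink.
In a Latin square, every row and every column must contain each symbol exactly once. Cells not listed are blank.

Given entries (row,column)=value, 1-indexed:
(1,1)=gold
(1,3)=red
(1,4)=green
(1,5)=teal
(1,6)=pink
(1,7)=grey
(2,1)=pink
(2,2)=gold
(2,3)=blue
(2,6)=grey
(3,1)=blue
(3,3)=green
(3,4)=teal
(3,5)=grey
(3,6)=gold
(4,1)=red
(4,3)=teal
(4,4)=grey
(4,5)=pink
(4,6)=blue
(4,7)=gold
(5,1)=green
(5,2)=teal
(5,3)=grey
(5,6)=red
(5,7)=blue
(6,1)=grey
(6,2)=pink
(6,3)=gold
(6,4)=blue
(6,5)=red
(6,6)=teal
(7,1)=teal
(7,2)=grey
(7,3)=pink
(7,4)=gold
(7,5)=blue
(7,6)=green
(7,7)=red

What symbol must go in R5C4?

pink

Row 5 already has {blue, red, grey, teal, green} and column 4 already has {blue, gold, grey, teal, green}, so row 5, column 4 must be pink.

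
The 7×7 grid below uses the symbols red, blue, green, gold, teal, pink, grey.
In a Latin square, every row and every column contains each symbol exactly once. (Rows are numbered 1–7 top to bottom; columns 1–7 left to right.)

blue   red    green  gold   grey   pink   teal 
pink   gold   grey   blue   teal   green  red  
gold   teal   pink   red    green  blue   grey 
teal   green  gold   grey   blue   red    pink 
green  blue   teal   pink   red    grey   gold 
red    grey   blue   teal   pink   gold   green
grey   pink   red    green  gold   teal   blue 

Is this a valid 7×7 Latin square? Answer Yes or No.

Each row is a permutation of the 7 symbols, and so is each column.

Yes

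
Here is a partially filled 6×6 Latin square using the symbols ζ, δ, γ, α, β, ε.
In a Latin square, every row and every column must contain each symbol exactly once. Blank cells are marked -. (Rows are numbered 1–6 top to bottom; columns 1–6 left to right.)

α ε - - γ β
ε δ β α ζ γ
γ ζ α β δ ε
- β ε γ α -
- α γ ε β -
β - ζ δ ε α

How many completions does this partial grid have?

Row 1, column 3: eliminating its row and column leaves {δ}.
Row 1, column 4: eliminating its row and column leaves {ζ}.
Row 4, column 1: eliminating its row and column leaves {ζ, δ}.
Row 4, column 6: eliminating its row and column leaves {ζ, δ}.
Row 5, column 1: eliminating its row and column leaves {ζ, δ}.
Row 5, column 6: eliminating its row and column leaves {ζ, δ}.
Row 6, column 2: eliminating its row and column leaves {γ}.
Enumerating the assignments across these blanks that avoid any row or column repeat gives 2 completions.

2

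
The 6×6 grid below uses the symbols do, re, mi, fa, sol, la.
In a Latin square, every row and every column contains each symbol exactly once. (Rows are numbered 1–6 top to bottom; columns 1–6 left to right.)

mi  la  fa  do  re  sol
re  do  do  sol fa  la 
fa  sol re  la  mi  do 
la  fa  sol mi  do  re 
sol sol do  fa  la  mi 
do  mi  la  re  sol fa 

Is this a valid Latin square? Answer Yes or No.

No

Row 5 contains sol twice (at columns 1 and 2); row 2 is also not a permutation.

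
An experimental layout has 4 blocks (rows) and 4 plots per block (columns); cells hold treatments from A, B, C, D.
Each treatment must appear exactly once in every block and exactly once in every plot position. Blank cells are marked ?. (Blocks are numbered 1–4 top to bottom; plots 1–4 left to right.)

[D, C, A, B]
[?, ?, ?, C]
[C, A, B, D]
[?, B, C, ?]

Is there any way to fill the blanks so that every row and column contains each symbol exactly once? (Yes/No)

No

Block 2, plot 2: block 2 has {C} and plot 2 has {A, B, C}, so it must be D.
Now block 2, plot 3: block 2 together with plot 3 already contain {A, B, C, D} — every symbol — so nothing can go there. The grid has no valid completion.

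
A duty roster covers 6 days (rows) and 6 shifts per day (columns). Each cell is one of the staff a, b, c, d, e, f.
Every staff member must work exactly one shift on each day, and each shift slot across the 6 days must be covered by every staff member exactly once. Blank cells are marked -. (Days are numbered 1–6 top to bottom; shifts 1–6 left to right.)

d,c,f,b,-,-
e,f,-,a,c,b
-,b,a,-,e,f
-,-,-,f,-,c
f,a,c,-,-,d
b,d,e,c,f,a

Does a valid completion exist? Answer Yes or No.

Yes

No day or shift among the givens repeats a symbol, and propagating forced cells runs into no contradiction.
One valid completion exists (for instance, d c f b a e / e f d a c b / c b a d e f / a e b f d c / f a c e b d / b d e c f a).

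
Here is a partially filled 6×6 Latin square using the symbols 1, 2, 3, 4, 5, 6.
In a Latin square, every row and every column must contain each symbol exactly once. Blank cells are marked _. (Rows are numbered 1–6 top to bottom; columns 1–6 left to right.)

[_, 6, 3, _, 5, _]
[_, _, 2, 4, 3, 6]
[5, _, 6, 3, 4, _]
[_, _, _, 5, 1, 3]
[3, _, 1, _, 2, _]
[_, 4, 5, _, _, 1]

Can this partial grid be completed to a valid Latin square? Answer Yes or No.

Row 2, column 1: row 2 has {2, 3, 4, 6} and column 1 has {3, 5}, so it must be 1.
Row 2, column 2: row 2 has {1, 2, 3, 4, 6} and column 2 has {4, 6}, so it must be 5.
Now row 5, column 2: row 5 together with column 2 already contain {1, 2, 3, 4, 5, 6} — every symbol — so nothing can go there. The grid has no valid completion.

No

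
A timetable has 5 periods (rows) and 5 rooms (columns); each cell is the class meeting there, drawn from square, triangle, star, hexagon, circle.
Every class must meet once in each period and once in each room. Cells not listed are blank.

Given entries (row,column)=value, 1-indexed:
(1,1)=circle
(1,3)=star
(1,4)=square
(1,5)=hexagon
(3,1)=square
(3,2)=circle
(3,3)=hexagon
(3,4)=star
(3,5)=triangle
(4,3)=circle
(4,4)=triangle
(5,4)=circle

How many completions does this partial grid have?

3

Period 1, room 2: eliminating its period and room leaves {triangle}.
Period 2, room 1: eliminating its period and room leaves {triangle, star, hexagon}.
Period 2, room 2: eliminating its period and room leaves {square, triangle, star, hexagon}.
Period 2, room 3: eliminating its period and room leaves {square, triangle}.
Period 2, room 4: eliminating its period and room leaves {hexagon}.
Period 2, room 5: eliminating its period and room leaves {square, star, circle}.
Period 4, room 1: eliminating its period and room leaves {star, hexagon}.
Period 4, room 2: eliminating its period and room leaves {square, star, hexagon}.
Period 4, room 5: eliminating its period and room leaves {square, star}.
Period 5, room 1: eliminating its period and room leaves {triangle, star, hexagon}.
Period 5, room 2: eliminating its period and room leaves {square, triangle, star, hexagon}.
Period 5, room 3: eliminating its period and room leaves {square, triangle}.
Period 5, room 5: eliminating its period and room leaves {square, star}.
Enumerating the assignments across these blanks that avoid any period or room repeat gives 3 completions.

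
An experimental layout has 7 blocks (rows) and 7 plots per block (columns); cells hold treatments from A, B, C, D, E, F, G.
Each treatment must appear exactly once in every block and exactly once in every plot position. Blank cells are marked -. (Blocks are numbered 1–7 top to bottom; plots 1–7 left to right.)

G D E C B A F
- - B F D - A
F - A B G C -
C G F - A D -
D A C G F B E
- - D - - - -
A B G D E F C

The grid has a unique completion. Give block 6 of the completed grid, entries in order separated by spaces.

B F D A C E G

Block 6, plot 5: block 6 has {D} and plot 5 has {A, B, D, E, F, G}, leaving only C.
Block 2, plot 1: block 2 has {A, B, D, F} and plot 1 has {A, C, D, F, G}, leaving only E.
Block 6, plot 1: block 6 has {C, D} and plot 1 has {A, C, D, E, F, G}, leaving only B.
Block 6, plot 7: block 6 has {B, C, D} and plot 7 has {A, C, E, F}, leaving only G.
Block 6, plot 6: block 6 has {B, C, D, G} and plot 6 has {A, B, C, D, F}, leaving only E.
Block 6, plot 2: block 6 has {B, C, D, E, G} and plot 2 has {A, B, D, G}, leaving only F.
Block 6, plot 4: block 6 has {B, C, D, E, F, G} and plot 4 has {B, C, D, F, G}, leaving only A.
So block 6 reads: B F D A C E G.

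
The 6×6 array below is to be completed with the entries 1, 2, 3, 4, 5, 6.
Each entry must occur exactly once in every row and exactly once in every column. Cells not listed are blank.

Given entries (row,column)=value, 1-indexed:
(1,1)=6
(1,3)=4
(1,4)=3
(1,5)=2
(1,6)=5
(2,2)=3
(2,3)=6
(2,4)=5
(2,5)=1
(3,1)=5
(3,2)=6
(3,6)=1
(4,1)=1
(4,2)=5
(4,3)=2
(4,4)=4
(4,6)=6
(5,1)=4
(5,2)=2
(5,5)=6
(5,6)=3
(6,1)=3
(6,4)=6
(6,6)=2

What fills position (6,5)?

5

Row 1, column 2: row 1 has {2, 3, 4, 5, 6} and column 2 has {2, 3, 5, 6}, leaving only 1.
Row 2, column 1: row 2 has {1, 3, 5, 6} and column 1 has {1, 3, 4, 5, 6}, leaving only 2.
Row 2, column 6: row 2 has {1, 2, 3, 5, 6} and column 6 has {1, 2, 3, 5, 6}, leaving only 4.
Row 3, column 3: row 3 has {1, 5, 6} and column 3 has {2, 4, 6}, leaving only 3.
Row 3, column 4: row 3 has {1, 3, 5, 6} and column 4 has {3, 4, 5, 6}, leaving only 2.
Row 3, column 5: row 3 has {1, 2, 3, 5, 6} and column 5 has {1, 2, 6}, leaving only 4.
Row 6 already has {2, 3, 6} and column 5 already has {1, 2, 4, 6}, so row 6, column 5 must be 5.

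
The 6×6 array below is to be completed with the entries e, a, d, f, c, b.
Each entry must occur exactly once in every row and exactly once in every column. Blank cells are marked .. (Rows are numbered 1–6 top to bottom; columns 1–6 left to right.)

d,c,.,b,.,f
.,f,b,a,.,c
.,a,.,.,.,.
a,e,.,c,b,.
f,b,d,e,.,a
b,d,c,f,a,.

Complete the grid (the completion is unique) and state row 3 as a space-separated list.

Row 3, column 4: row 3 has {a} and column 4 has {e, a, f, c, b}, leaving only d.
Row 1, column 5: row 1 has {d, f, c, b} and column 5 has {a, b}, leaving only e.
Row 1, column 3: row 1 has {e, d, f, c, b} and column 3 has {d, c, b}, leaving only a.
Row 2, column 1: row 2 has {a, f, c, b} and column 1 has {a, d, f, b}, leaving only e.
Row 3, column 1: row 3 has {a, d} and column 1 has {e, a, d, f, b}, leaving only c.
Row 3, column 5: row 3 has {a, d, c} and column 5 has {e, a, b}, leaving only f.
Row 3, column 3: row 3 has {a, d, f, c} and column 3 has {a, d, c, b}, leaving only e.
Row 3, column 6: row 3 has {e, a, d, f, c} and column 6 has {a, f, c}, leaving only b.
So row 3 reads: c a e d f b.

c a e d f b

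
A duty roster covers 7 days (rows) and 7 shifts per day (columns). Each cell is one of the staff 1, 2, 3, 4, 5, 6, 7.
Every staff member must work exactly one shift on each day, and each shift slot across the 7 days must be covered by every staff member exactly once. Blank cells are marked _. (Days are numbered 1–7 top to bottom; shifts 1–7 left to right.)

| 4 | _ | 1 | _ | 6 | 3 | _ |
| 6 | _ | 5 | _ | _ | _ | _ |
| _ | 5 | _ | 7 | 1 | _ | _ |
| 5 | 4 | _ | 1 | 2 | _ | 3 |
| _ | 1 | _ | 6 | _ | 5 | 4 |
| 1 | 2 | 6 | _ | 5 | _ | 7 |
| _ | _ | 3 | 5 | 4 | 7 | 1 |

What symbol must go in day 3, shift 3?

Day 1, shift 2: day 1 has {1, 3, 4, 6} and shift 2 has {1, 2, 4, 5}, leaving only 7.
Day 1, shift 4: day 1 has {1, 3, 4, 6, 7} and shift 4 has {1, 5, 6, 7}, leaving only 2.
Day 1, shift 7: day 1 has {1, 2, 3, 4, 6, 7} and shift 7 has {1, 3, 4, 7}, leaving only 5.
Day 2, shift 2: day 2 has {5, 6} and shift 2 has {1, 2, 4, 5, 7}, leaving only 3.
Day 2, shift 4: day 2 has {3, 5, 6} and shift 4 has {1, 2, 5, 6, 7}, leaving only 4.
Day 2, shift 5: day 2 has {3, 4, 5, 6} and shift 5 has {1, 2, 4, 5, 6}, leaving only 7.
Day 2, shift 7: day 2 has {3, 4, 5, 6, 7} and shift 7 has {1, 3, 4, 5, 7}, leaving only 2.
Day 2, shift 6: day 2 has {2, 3, 4, 5, 6, 7} and shift 6 has {3, 5, 7}, leaving only 1.
Day 3, shift 7: day 3 has {1, 5, 7} and shift 7 has {1, 2, 3, 4, 5, 7}, leaving only 6.
Day 4, shift 3: day 4 has {1, 2, 3, 4, 5} and shift 3 has {1, 3, 5, 6}, leaving only 7.
Day 4, shift 6: day 4 has {1, 2, 3, 4, 5, 7} and shift 6 has {1, 3, 5, 7}, leaving only 6.
Day 5, shift 3: day 5 has {1, 4, 5, 6} and shift 3 has {1, 3, 5, 6, 7}, leaving only 2.
Day 3 already has {1, 5, 6, 7} and shift 3 already has {1, 2, 3, 5, 6, 7}, so day 3, shift 3 must be 4.

4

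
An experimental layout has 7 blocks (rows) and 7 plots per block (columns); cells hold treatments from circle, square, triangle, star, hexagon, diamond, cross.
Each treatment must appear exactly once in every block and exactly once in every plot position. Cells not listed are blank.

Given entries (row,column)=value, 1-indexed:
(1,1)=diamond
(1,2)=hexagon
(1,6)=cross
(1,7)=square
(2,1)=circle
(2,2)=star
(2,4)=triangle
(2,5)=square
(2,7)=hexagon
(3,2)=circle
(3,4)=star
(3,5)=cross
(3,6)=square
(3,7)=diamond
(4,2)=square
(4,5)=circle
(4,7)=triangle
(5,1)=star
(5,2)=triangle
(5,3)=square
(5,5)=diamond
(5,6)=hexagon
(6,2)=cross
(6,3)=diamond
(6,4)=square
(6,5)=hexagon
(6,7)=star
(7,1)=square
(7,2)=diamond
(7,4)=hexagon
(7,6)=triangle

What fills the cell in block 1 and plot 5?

triangle

Block 1, plot 4: block 1 has {square, hexagon, diamond, cross} and plot 4 has {square, triangle, star, hexagon}, leaving only circle.
Block 2, plot 3: block 2 has {circle, square, triangle, star, hexagon} and plot 3 has {square, diamond}, leaving only cross.
Block 2, plot 6: block 2 has {circle, square, triangle, star, hexagon, cross} and plot 6 has {square, triangle, hexagon, cross}, leaving only diamond.
Block 4, plot 6: block 4 has {circle, square, triangle} and plot 6 has {square, triangle, hexagon, diamond, cross}, leaving only star.
Block 4, plot 3: block 4 has {circle, square, triangle, star} and plot 3 has {square, diamond, cross}, leaving only hexagon.
Block 3, plot 3: block 3 has {circle, square, star, diamond, cross} and plot 3 has {square, hexagon, diamond, cross}, leaving only triangle.
Block 1, plot 3: block 1 has {circle, square, hexagon, diamond, cross} and plot 3 has {square, triangle, hexagon, diamond, cross}, leaving only star.
Block 1 already has {circle, square, star, hexagon, diamond, cross} and plot 5 already has {circle, square, hexagon, diamond, cross}, so block 1, plot 5 must be triangle.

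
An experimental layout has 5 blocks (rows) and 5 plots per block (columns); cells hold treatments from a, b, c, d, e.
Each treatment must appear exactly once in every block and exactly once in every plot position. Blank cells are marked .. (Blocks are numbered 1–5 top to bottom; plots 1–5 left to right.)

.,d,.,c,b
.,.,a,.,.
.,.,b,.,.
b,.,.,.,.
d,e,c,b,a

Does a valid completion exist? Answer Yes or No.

Yes

No block or plot among the givens repeats a symbol, and propagating forced cells runs into no contradiction.
One valid completion exists (for instance, a d e c b / e b a d c / c a b e d / b c d a e / d e c b a).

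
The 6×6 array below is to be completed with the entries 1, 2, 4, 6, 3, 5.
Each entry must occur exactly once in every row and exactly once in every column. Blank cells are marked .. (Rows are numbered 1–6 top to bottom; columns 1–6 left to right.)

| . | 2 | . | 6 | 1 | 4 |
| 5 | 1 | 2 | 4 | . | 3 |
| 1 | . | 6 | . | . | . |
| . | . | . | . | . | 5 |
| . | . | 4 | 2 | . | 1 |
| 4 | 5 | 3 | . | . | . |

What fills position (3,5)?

Row 1, column 1: row 1 has {1, 2, 4, 6} and column 1 has {1, 4, 5}, leaving only 3.
Row 1, column 3: row 1 has {1, 2, 4, 6, 3} and column 3 has {2, 4, 6, 3}, leaving only 5.
Row 2, column 5: row 2 has {1, 2, 4, 3, 5} and column 5 has {1}, leaving only 6.
Row 3, column 6: row 3 has {1, 6} and column 6 has {1, 4, 3, 5}, leaving only 2.
Row 4, column 3: row 4 has {5} and column 3 has {2, 4, 6, 3, 5}, leaving only 1.
Row 4, column 4: row 4 has {1, 5} and column 4 has {2, 4, 6}, leaving only 3.
Row 3, column 4: row 3 has {1, 2, 6} and column 4 has {2, 4, 6, 3}, leaving only 5.
Row 5, column 1: row 5 has {1, 2, 4} and column 1 has {1, 4, 3, 5}, leaving only 6.
Row 4, column 1: row 4 has {1, 3, 5} and column 1 has {1, 4, 6, 3, 5}, leaving only 2.
Row 4, column 5: row 4 has {1, 2, 3, 5} and column 5 has {1, 6}, leaving only 4.
Row 3 already has {1, 2, 6, 5} and column 5 already has {1, 4, 6}, so row 3, column 5 must be 3.

3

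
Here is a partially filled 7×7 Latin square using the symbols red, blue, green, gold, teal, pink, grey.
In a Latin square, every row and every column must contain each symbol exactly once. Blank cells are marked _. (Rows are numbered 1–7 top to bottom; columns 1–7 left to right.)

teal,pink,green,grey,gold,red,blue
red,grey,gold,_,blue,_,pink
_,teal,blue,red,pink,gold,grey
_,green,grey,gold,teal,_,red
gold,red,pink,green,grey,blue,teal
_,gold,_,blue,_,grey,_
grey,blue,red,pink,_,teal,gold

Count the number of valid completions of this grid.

Row 2, column 4: eliminating its row and column leaves {teal}.
Row 2, column 6: eliminating its row and column leaves {green}.
Row 3, column 1: eliminating its row and column leaves {green}.
Row 4, column 1: eliminating its row and column leaves {blue, pink}.
Row 4, column 6: eliminating its row and column leaves {pink}.
Row 6, column 1: eliminating its row and column leaves {green, pink}.
Row 6, column 3: eliminating its row and column leaves {teal}.
Row 6, column 5: eliminating its row and column leaves {red, green}.
Row 6, column 7: eliminating its row and column leaves {green}.
Row 7, column 5: eliminating its row and column leaves {green}.
Only one assignment across all blanks avoids any row or column repeat, giving 1 completion.

1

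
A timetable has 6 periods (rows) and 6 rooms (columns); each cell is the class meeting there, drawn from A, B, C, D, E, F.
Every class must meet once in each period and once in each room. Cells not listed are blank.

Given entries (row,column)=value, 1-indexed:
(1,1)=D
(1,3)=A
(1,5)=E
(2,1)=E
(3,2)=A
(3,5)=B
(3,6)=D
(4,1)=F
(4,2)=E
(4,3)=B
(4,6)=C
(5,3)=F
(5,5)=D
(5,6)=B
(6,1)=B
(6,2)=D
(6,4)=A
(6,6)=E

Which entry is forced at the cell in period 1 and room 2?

B

Period 1, room 6: period 1 has {A, D, E} and room 6 has {B, C, D, E}, leaving only F.
Period 2, room 6: period 2 has {E} and room 6 has {B, C, D, E, F}, leaving only A.
Period 3, room 1: period 3 has {A, B, D} and room 1 has {B, D, E, F}, leaving only C.
Period 3, room 3: period 3 has {A, B, C, D} and room 3 has {A, B, F}, leaving only E.
Period 3, room 4: period 3 has {A, B, C, D, E} and room 4 has {A}, leaving only F.
Period 4, room 4: period 4 has {B, C, E, F} and room 4 has {A, F}, leaving only D.
Period 4, room 5: period 4 has {B, C, D, E, F} and room 5 has {B, D, E}, leaving only A.
Period 5, room 1: period 5 has {B, D, F} and room 1 has {B, C, D, E, F}, leaving only A.
Period 5, room 2: period 5 has {A, B, D, F} and room 2 has {A, D, E}, leaving only C.
Period 1 already has {A, D, E, F} and room 2 already has {A, C, D, E}, so period 1, room 2 must be B.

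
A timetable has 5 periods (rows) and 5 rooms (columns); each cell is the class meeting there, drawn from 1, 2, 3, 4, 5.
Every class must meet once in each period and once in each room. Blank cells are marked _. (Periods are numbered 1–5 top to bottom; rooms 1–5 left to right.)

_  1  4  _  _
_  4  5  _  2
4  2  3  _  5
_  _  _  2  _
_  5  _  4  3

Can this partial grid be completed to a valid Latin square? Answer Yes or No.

No

Period 1, room 5: period 1 together with room 5 already contain {1, 2, 3, 4, 5} — every symbol — so nothing can go there. The grid has no valid completion.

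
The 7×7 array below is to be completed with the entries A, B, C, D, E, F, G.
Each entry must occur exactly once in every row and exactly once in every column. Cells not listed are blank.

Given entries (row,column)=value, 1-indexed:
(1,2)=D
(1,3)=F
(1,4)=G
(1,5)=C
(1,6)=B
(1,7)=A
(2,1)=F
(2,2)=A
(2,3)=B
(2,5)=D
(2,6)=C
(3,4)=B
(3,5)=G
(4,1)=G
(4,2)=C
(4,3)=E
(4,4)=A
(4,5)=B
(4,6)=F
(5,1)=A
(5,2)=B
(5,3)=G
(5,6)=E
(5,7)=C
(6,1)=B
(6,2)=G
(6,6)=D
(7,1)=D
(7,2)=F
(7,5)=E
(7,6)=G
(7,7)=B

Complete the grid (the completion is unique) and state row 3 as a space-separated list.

Row 3, column 2: row 3 has {B, G} and column 2 has {A, B, C, D, F, G}, leaving only E.
Row 3, column 1: row 3 has {B, E, G} and column 1 has {A, B, D, F, G}, leaving only C.
Row 3, column 6: row 3 has {B, C, E, G} and column 6 has {B, C, D, E, F, G}, leaving only A.
Row 3, column 3: row 3 has {A, B, C, E, G} and column 3 has {B, E, F, G}, leaving only D.
Row 3, column 7: row 3 has {A, B, C, D, E, G} and column 7 has {A, B, C}, leaving only F.
So row 3 reads: C E D B G A F.

C E D B G A F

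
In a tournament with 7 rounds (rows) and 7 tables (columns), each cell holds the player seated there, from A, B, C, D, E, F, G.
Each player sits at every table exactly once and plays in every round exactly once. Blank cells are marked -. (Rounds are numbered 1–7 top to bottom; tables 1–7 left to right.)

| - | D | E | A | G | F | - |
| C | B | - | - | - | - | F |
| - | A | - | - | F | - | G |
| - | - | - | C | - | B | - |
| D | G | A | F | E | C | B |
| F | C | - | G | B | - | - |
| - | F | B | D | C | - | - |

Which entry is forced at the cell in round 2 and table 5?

Round 1, table 1: round 1 has {A, D, E, F, G} and table 1 has {C, D, F}, leaving only B.
Round 1, table 7: round 1 has {A, B, D, E, F, G} and table 7 has {B, F, G}, leaving only C.
Round 2, table 4: round 2 has {B, C, F} and table 4 has {A, C, D, F, G}, leaving only E.
Round 3, table 1: round 3 has {A, F, G} and table 1 has {B, C, D, F}, leaving only E.
Round 3, table 4: round 3 has {A, E, F, G} and table 4 has {A, C, D, E, F, G}, leaving only B.
Round 3, table 6: round 3 has {A, B, E, F, G} and table 6 has {B, C, F}, leaving only D.
Round 3, table 3: round 3 has {A, B, D, E, F, G} and table 3 has {A, B, E}, leaving only C.
Round 4, table 2: round 4 has {B, C} and table 2 has {A, B, C, D, F, G}, leaving only E.
Round 6, table 3: round 6 has {B, C, F, G} and table 3 has {A, B, C, E}, leaving only D.
Round 2, table 3: round 2 has {B, C, E, F} and table 3 has {A, B, C, D, E}, leaving only G.
Round 2, table 6: round 2 has {B, C, E, F, G} and table 6 has {B, C, D, F}, leaving only A.
Round 2 already has {A, B, C, E, F, G} and table 5 already has {B, C, E, F, G}, so round 2, table 5 must be D.

D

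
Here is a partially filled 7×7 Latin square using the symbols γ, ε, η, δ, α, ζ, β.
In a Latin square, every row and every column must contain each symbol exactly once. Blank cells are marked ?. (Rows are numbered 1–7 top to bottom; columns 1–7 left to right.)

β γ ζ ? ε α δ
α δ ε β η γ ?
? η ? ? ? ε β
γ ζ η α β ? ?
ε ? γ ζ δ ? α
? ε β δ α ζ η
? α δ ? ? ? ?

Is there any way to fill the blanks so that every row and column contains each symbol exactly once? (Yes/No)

No

Row 6, column 1: row 6 together with column 1 already contain {γ, ε, η, δ, α, ζ, β} — every symbol — so nothing can go there. The grid has no valid completion.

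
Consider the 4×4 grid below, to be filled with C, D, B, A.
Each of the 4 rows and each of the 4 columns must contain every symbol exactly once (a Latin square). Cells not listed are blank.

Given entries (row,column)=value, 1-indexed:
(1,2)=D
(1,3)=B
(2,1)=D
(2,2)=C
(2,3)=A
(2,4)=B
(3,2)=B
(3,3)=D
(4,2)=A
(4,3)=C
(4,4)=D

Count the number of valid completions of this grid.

Row 1, column 1: eliminating its row and column leaves {C, A}.
Row 1, column 4: eliminating its row and column leaves {C, A}.
Row 3, column 1: eliminating its row and column leaves {C, A}.
Row 3, column 4: eliminating its row and column leaves {C, A}.
Row 4, column 1: eliminating its row and column leaves {B}.
Enumerating the assignments across these blanks that avoid any row or column repeat gives 2 completions.

2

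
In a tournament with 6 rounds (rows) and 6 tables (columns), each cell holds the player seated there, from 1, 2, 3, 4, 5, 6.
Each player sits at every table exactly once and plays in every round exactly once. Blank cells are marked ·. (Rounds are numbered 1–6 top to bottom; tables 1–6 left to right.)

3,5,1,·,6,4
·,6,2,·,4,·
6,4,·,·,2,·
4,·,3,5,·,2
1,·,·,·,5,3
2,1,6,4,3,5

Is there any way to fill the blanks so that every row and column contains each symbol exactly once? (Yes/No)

No

Round 4, table 2: round 4 together with table 2 already contain {1, 2, 3, 4, 5, 6} — every symbol — so nothing can go there. The grid has no valid completion.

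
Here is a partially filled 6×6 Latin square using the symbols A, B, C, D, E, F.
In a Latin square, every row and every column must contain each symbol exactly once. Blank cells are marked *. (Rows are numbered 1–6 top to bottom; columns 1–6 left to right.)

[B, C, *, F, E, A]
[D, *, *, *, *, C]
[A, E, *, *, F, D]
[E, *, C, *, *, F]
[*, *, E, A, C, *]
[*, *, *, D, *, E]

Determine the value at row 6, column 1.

Row 1, column 3: row 1 has {A, B, C, E, F} and column 3 has {C, E}, leaving only D.
Row 3, column 3: row 3 has {A, D, E, F} and column 3 has {C, D, E}, leaving only B.
Row 3, column 4: row 3 has {A, B, D, E, F} and column 4 has {A, D, F}, leaving only C.
Row 4, column 4: row 4 has {C, E, F} and column 4 has {A, C, D, F}, leaving only B.
Row 2, column 4: row 2 has {C, D} and column 4 has {A, B, C, D, F}, leaving only E.
Row 5, column 1: row 5 has {A, C, E} and column 1 has {A, B, D, E}, leaving only F.
Row 6 already has {D, E} and column 1 already has {A, B, D, E, F}, so row 6, column 1 must be C.

C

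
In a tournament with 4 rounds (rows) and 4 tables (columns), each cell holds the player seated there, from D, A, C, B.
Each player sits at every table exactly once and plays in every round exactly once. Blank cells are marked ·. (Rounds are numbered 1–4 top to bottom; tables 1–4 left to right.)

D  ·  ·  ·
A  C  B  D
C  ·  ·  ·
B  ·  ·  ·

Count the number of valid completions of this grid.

4

Round 1, table 2: eliminating its round and table leaves {A, B}.
Round 1, table 3: eliminating its round and table leaves {A, C}.
Round 1, table 4: eliminating its round and table leaves {A, C, B}.
Round 3, table 2: eliminating its round and table leaves {D, A, B}.
Round 3, table 3: eliminating its round and table leaves {D, A}.
Round 3, table 4: eliminating its round and table leaves {A, B}.
Round 4, table 2: eliminating its round and table leaves {D, A}.
Round 4, table 3: eliminating its round and table leaves {D, A, C}.
Round 4, table 4: eliminating its round and table leaves {A, C}.
Enumerating the assignments across these blanks that avoid any round or table repeat gives 4 completions.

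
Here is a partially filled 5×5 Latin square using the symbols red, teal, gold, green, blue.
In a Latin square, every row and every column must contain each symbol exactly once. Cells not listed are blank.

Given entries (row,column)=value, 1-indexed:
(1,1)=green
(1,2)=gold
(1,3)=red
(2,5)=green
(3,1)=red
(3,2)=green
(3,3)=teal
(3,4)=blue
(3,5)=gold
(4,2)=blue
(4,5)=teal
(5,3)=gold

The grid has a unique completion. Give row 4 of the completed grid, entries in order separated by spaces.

gold blue green red teal

Row 4, column 1: row 4 has {teal, blue} and column 1 has {red, green}, leaving only gold.
Row 4, column 3: row 4 has {teal, gold, blue} and column 3 has {red, teal, gold}, leaving only green.
Row 4, column 4: row 4 has {teal, gold, green, blue} and column 4 has {blue}, leaving only red.
So row 4 reads: gold blue green red teal.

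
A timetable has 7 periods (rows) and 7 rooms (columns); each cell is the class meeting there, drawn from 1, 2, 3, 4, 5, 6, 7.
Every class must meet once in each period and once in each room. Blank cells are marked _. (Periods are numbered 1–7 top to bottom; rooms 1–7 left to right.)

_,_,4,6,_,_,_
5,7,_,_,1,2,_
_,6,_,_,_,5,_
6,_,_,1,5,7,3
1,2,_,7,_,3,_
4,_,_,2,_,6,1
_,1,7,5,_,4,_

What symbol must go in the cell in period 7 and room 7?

2

Period 1, room 6: period 1 has {4, 6} and room 6 has {2, 3, 4, 5, 6, 7}, leaving only 1.
Period 4, room 2: period 4 has {1, 3, 5, 6, 7} and room 2 has {1, 2, 6, 7}, leaving only 4.
Period 4, room 3: period 4 has {1, 3, 4, 5, 6, 7} and room 3 has {4, 7}, leaving only 2.
Period 7, room 7 is narrowed to {2, 6}.
If it were 6, then period 5, room 7 would be left with no valid symbol.
So period 7, room 7 must be 2.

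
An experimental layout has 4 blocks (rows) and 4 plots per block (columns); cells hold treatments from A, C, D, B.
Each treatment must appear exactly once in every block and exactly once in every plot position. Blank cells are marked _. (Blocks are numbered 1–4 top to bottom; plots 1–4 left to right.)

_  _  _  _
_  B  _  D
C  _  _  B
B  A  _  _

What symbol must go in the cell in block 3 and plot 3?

A

Block 2, plot 1: block 2 has {D, B} and plot 1 has {C, B}, leaving only A.
Block 1, plot 1: block 1 has {} and plot 1 has {A, C, B}, leaving only D.
Block 1, plot 2: block 1 has {D} and plot 2 has {A, B}, leaving only C.
Block 1, plot 4: block 1 has {C, D} and plot 4 has {D, B}, leaving only A.
Block 1, plot 3: block 1 has {A, C, D} and plot 3 has {}, leaving only B.
Block 2, plot 3: block 2 has {A, D, B} and plot 3 has {B}, leaving only C.
Block 3, plot 2: block 3 has {C, B} and plot 2 has {A, C, B}, leaving only D.
Block 3 already has {C, D, B} and plot 3 already has {C, B}, so block 3, plot 3 must be A.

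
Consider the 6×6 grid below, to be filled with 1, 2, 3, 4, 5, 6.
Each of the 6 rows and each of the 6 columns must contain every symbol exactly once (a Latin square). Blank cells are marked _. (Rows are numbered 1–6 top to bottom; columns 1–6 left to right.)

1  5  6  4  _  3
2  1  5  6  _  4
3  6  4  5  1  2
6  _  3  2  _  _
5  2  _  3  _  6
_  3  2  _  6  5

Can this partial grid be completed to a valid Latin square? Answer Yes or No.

Yes

No row or column among the givens repeats a symbol, and propagating forced cells runs into no contradiction.
One valid completion exists (for instance, 1 5 6 4 2 3 / 2 1 5 6 3 4 / 3 6 4 5 1 2 / 6 4 3 2 5 1 / 5 2 1 3 4 6 / 4 3 2 1 6 5).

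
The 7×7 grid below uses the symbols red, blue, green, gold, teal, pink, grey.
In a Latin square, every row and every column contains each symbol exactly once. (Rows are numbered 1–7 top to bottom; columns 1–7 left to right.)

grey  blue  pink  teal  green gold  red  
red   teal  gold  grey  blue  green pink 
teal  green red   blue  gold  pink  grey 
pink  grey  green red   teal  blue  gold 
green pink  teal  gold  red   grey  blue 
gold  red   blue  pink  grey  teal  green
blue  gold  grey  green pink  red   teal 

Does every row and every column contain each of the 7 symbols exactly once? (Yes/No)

Each row is a permutation of the 7 symbols, and so is each column.

Yes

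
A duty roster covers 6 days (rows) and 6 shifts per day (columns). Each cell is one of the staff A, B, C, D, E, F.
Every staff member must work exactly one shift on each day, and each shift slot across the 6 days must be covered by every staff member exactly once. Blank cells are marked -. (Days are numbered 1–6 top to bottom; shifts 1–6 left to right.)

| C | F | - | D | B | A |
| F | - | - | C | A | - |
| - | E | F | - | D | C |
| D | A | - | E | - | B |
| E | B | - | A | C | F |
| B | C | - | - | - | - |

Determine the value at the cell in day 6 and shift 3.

Day 1, shift 3: day 1 has {A, B, C, D, F} and shift 3 has {F}, leaving only E.
Day 2, shift 2: day 2 has {A, C, F} and shift 2 has {A, B, C, E, F}, leaving only D.
Day 2, shift 3: day 2 has {A, C, D, F} and shift 3 has {E, F}, leaving only B.
Day 2, shift 6: day 2 has {A, B, C, D, F} and shift 6 has {A, B, C, F}, leaving only E.
Day 3, shift 1: day 3 has {C, D, E, F} and shift 1 has {B, C, D, E, F}, leaving only A.
Day 3, shift 4: day 3 has {A, C, D, E, F} and shift 4 has {A, C, D, E}, leaving only B.
Day 4, shift 3: day 4 has {A, B, D, E} and shift 3 has {B, E, F}, leaving only C.
Day 4, shift 5: day 4 has {A, B, C, D, E} and shift 5 has {A, B, C, D}, leaving only F.
Day 5, shift 3: day 5 has {A, B, C, E, F} and shift 3 has {B, C, E, F}, leaving only D.
Day 6 already has {B, C} and shift 3 already has {B, C, D, E, F}, so day 6, shift 3 must be A.

A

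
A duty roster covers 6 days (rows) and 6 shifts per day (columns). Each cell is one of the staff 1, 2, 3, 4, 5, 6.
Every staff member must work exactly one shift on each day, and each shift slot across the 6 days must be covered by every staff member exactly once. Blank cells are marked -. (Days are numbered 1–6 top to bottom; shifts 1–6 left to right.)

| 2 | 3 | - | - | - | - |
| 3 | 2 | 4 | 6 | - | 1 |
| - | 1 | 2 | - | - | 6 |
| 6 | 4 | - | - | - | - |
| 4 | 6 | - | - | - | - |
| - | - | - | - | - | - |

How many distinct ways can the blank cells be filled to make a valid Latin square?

32

Day 1, shift 3: eliminating its day and shift leaves {1, 5, 6}.
Day 1, shift 4: eliminating its day and shift leaves {1, 4, 5}.
Day 1, shift 5: eliminating its day and shift leaves {1, 4, 5, 6}.
Day 1, shift 6: eliminating its day and shift leaves {4, 5}.
Day 2, shift 5: eliminating its day and shift leaves {5}.
Day 3, shift 1: eliminating its day and shift leaves {5}.
Day 3, shift 4: eliminating its day and shift leaves {3, 4, 5}.
Day 3, shift 5: eliminating its day and shift leaves {3, 4, 5}.
Day 4, shift 3: eliminating its day and shift leaves {1, 3, 5}.
Day 4, shift 4: eliminating its day and shift leaves {1, 2, 3, 5}.
Day 4, shift 5: eliminating its day and shift leaves {1, 2, 3, 5}.
Day 4, shift 6: eliminating its day and shift leaves {2, 3, 5}.
Day 5, shift 3: eliminating its day and shift leaves {1, 3, 5}.
Day 5, shift 4: eliminating its day and shift leaves {1, 2, 3, 5}.
Day 5, shift 5: eliminating its day and shift leaves {1, 2, 3, 5}.
Day 5, shift 6: eliminating its day and shift leaves {2, 3, 5}.
Day 6, shift 1: eliminating its day and shift leaves {1, 5}.
Day 6, shift 2: eliminating its day and shift leaves {5}.
Day 6, shift 3: eliminating its day and shift leaves {1, 3, 5, 6}.
Day 6, shift 4: eliminating its day and shift leaves {1, 2, 3, 4, 5}.
Day 6, shift 5: eliminating its day and shift leaves {1, 2, 3, 4, 5, 6}.
Day 6, shift 6: eliminating its day and shift leaves {2, 3, 4, 5}.
Enumerating the assignments across these blanks that avoid any day or shift repeat gives 32 completions.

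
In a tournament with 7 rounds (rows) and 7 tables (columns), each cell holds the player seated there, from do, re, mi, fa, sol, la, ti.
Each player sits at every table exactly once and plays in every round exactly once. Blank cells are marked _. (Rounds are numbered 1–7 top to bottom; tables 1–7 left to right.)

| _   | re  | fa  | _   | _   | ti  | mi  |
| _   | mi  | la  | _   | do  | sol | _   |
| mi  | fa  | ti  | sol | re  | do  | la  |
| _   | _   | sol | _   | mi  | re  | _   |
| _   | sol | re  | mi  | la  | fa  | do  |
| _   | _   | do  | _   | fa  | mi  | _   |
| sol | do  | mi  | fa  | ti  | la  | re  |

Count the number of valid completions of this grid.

4

Round 1, table 1: eliminating its round and table leaves {do, la}.
Round 1, table 4: eliminating its round and table leaves {do, la}.
Round 1, table 5: eliminating its round and table leaves {sol}.
Round 2, table 1: eliminating its round and table leaves {re, fa, ti}.
Round 2, table 4: eliminating its round and table leaves {re, ti}.
Round 2, table 7: eliminating its round and table leaves {fa, ti}.
Round 4, table 1: eliminating its round and table leaves {do, fa, la, ti}.
Round 4, table 2: eliminating its round and table leaves {la, ti}.
Round 4, table 4: eliminating its round and table leaves {do, la, ti}.
Round 4, table 7: eliminating its round and table leaves {fa, ti}.
Round 5, table 1: eliminating its round and table leaves {ti}.
Round 6, table 1: eliminating its round and table leaves {re, la, ti}.
Round 6, table 2: eliminating its round and table leaves {la, ti}.
Round 6, table 4: eliminating its round and table leaves {re, la, ti}.
Round 6, table 7: eliminating its round and table leaves {sol, ti}.
Enumerating the assignments across these blanks that avoid any round or table repeat gives 4 completions.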